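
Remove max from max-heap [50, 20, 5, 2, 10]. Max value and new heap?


Max = 50
Replace root with last, heapify down
Resulting heap: [20, 10, 5, 2]


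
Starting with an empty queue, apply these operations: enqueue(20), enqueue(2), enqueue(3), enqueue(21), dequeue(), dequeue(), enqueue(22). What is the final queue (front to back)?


enqueue(20) -> [20]
enqueue(2) -> [20, 2]
enqueue(3) -> [20, 2, 3]
enqueue(21) -> [20, 2, 3, 21]
dequeue() returns 20 -> [2, 3, 21]
dequeue() returns 2 -> [3, 21]
enqueue(22) -> [3, 21, 22]
Final queue (front to back): [3, 21, 22]


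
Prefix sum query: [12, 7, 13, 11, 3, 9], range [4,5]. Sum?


Prefix sums: [0, 12, 19, 32, 43, 46, 55]
Sum[4..5] = prefix[6] - prefix[4] = 55 - 43 = 12


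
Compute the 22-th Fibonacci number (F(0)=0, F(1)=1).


F(n)=F(n-1)+F(n-2)
...F(20)=6765, F(21)=10946, F(22)=17711


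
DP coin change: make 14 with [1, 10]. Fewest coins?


dp[0]=0; dp[i]=1+min(dp[i-c] for c in coins)
...dp[9]=9, dp[10]=1, dp[11]=2, dp[12]=3, dp[13]=4, dp[14]=5
Minimum coins for 14 = 5


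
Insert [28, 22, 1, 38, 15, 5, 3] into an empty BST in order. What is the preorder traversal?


Root = 28; build tree by BST insertion.
Preorder traversal: [28, 22, 1, 15, 5, 3, 38]


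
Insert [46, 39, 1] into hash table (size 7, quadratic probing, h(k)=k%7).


Insertions: 46->slot 4; 39->slot 5; 1->slot 1
Table: [None, 1, None, None, 46, 39, None]


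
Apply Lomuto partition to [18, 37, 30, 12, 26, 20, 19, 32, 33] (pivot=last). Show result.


Elements <= 33 go left of pivot.
Result: [18, 30, 12, 26, 20, 19, 32, 33, 37], pivot at index 7


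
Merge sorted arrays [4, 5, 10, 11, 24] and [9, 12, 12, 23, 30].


Compare heads, take smaller each step.
Merged: [4, 5, 9, 10, 11, 12, 12, 23, 24, 30]


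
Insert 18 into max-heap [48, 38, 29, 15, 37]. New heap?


Append 18: [48, 38, 29, 15, 37, 18]
Bubble up: no swaps needed
Result: [48, 38, 29, 15, 37, 18]


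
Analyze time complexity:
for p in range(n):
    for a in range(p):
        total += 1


Per nesting level: O(n) * O(n) [triangular over p] = O(n^2)
Complexity: O(n^2)


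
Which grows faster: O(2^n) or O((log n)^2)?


polylogarithmic grows slower than exponential
O((log n)^2) is asymptotically smaller; O(2^n) grows faster


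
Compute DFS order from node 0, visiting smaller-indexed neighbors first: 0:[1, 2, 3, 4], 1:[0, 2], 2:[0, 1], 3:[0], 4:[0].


DFS stack-based: start with [0]
Visit order: [0, 1, 2, 3, 4]


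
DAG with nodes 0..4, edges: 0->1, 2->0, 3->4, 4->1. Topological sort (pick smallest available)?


Kahn's algorithm, process smallest node first
Order: [2, 0, 3, 4, 1]


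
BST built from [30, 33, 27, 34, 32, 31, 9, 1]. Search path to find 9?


BST root = 30
Search for 9: compare at each node
Path: [30, 27, 9]


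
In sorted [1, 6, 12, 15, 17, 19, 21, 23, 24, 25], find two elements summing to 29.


Two pointers: lo=0, hi=9
Found pair: (6, 23) summing to 29


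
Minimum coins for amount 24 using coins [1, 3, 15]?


dp[0]=0; dp[i]=1+min(dp[i-c] for c in coins)
...dp[19]=3, dp[20]=4, dp[21]=3, dp[22]=4, dp[23]=5, dp[24]=4
Minimum coins for 24 = 4


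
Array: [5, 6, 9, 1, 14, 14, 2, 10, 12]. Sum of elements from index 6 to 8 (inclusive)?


Prefix sums: [0, 5, 11, 20, 21, 35, 49, 51, 61, 73]
Sum[6..8] = prefix[9] - prefix[6] = 73 - 49 = 24


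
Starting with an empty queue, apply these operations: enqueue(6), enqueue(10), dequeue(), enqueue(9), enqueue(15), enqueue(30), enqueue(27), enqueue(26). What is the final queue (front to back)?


enqueue(6) -> [6]
enqueue(10) -> [6, 10]
dequeue() returns 6 -> [10]
enqueue(9) -> [10, 9]
enqueue(15) -> [10, 9, 15]
enqueue(30) -> [10, 9, 15, 30]
enqueue(27) -> [10, 9, 15, 30, 27]
enqueue(26) -> [10, 9, 15, 30, 27, 26]
Final queue (front to back): [10, 9, 15, 30, 27, 26]


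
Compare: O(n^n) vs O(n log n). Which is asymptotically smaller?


linearithmic grows slower than n^n
O(n log n) is asymptotically smaller; O(n^n) grows faster


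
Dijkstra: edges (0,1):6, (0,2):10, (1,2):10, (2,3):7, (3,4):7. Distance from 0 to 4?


Dijkstra from 0:
Distances: {0: 0, 1: 6, 2: 10, 3: 17, 4: 24}
Shortest distance to 4 = 24, path = [0, 2, 3, 4]


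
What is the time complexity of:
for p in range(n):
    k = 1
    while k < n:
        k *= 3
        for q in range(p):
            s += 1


Per nesting level: O(n) * O(log n) * O(n) [triangular over p] = O(n^2 log n)
Complexity: O(n^2 log n)


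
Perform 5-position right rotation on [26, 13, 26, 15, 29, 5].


Right rotate by 5: [13, 26, 15, 29, 5, 26]


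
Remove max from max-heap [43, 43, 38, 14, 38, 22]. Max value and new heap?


Max = 43
Replace root with last, heapify down
Resulting heap: [43, 38, 38, 14, 22]


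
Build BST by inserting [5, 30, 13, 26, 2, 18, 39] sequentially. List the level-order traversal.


Root = 5; build tree by BST insertion.
Level-Order traversal: [5, 2, 30, 13, 39, 26, 18]


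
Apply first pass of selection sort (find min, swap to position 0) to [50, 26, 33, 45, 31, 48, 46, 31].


After one pass: [26, 50, 33, 45, 31, 48, 46, 31]


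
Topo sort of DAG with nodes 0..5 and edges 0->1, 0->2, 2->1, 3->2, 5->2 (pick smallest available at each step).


Kahn's algorithm, process smallest node first
Order: [0, 3, 4, 5, 2, 1]


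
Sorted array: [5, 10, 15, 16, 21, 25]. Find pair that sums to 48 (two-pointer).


Two pointers: lo=0, hi=5
No pair sums to 48


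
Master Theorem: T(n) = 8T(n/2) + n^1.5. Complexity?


a=8, b=2, c=1.5. log_2(8)=3 > c=1.5. Case 1: O(n^log_b(a)) = O(n^3)
Complexity: O(n^3)


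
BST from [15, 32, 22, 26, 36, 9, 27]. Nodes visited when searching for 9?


BST root = 15
Search for 9: compare at each node
Path: [15, 9]


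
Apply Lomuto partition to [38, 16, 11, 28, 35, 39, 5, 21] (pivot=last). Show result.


Elements <= 21 go left of pivot.
Result: [16, 11, 5, 21, 35, 39, 38, 28], pivot at index 3


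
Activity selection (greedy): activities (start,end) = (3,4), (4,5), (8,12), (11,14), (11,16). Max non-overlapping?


Greedy: pick earliest-ending, then skip overlaps.
Selected (3 activities): [(3, 4), (4, 5), (8, 12)]


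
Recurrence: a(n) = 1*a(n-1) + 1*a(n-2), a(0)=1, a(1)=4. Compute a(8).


Build bottom-up:
...a(6)=37, a(7)=60, a(8)=1*60+1*37=97


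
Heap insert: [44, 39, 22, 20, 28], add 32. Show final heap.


Append 32: [44, 39, 22, 20, 28, 32]
Bubble up: swap idx 5(32) with idx 2(22)
Result: [44, 39, 32, 20, 28, 22]


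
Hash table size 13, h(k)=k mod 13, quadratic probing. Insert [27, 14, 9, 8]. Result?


Insertions: 27->slot 1; 14->slot 2; 9->slot 9; 8->slot 8
Table: [None, 27, 14, None, None, None, None, None, 8, 9, None, None, None]


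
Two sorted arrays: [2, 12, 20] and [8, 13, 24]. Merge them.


Compare heads, take smaller each step.
Merged: [2, 8, 12, 13, 20, 24]


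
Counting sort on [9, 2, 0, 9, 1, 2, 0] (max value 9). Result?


Count array: [2, 1, 2, 0, 0, 0, 0, 0, 0, 2]
Reconstruct: [0, 0, 1, 2, 2, 9, 9]


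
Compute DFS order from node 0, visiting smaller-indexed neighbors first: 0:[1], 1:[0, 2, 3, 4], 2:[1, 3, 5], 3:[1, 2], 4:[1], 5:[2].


DFS stack-based: start with [0]
Visit order: [0, 1, 2, 3, 5, 4]


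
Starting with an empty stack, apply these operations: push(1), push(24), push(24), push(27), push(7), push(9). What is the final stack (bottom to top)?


push(1) -> [1]
push(24) -> [1, 24]
push(24) -> [1, 24, 24]
push(27) -> [1, 24, 24, 27]
push(7) -> [1, 24, 24, 27, 7]
push(9) -> [1, 24, 24, 27, 7, 9]
Final stack (bottom to top): [1, 24, 24, 27, 7, 9]


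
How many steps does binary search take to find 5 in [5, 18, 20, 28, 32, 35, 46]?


Search for 5:
[0,6] mid=3 arr[3]=28
[0,2] mid=1 arr[1]=18
[0,0] mid=0 arr[0]=5
Total: 3 comparisons


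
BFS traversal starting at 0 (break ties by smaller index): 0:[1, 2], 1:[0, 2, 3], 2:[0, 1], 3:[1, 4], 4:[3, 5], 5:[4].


BFS queue: start with [0]
Visit order: [0, 1, 2, 3, 4, 5]


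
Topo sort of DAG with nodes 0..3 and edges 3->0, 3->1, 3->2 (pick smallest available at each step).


Kahn's algorithm, process smallest node first
Order: [3, 0, 1, 2]


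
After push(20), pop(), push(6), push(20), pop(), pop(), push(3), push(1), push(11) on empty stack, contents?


push(20) -> [20]
pop() returns 20 -> []
push(6) -> [6]
push(20) -> [6, 20]
pop() returns 20 -> [6]
pop() returns 6 -> []
push(3) -> [3]
push(1) -> [3, 1]
push(11) -> [3, 1, 11]
Final stack (bottom to top): [3, 1, 11]


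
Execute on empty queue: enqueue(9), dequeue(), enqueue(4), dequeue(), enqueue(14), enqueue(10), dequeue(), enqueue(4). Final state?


enqueue(9) -> [9]
dequeue() returns 9 -> []
enqueue(4) -> [4]
dequeue() returns 4 -> []
enqueue(14) -> [14]
enqueue(10) -> [14, 10]
dequeue() returns 14 -> [10]
enqueue(4) -> [10, 4]
Final queue (front to back): [10, 4]


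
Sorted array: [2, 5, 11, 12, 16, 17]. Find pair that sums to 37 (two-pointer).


Two pointers: lo=0, hi=5
No pair sums to 37


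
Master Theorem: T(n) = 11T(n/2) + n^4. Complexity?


a=11, b=2, c=4. log_2(11)=3.459 < c=4. Case 3: O(n^c) = O(n^4)
Complexity: O(n^4)


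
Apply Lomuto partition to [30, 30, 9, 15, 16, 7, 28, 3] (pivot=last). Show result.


Elements <= 3 go left of pivot.
Result: [3, 30, 9, 15, 16, 7, 28, 30], pivot at index 0


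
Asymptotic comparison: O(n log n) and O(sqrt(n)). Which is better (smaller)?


sublinear grows slower than linearithmic
O(sqrt(n)) is asymptotically smaller; O(n log n) grows faster


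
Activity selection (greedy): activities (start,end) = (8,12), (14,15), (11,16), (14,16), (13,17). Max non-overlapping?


Greedy: pick earliest-ending, then skip overlaps.
Selected (2 activities): [(8, 12), (14, 15)]


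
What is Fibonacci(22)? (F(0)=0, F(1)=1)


F(n)=F(n-1)+F(n-2)
...F(20)=6765, F(21)=10946, F(22)=17711


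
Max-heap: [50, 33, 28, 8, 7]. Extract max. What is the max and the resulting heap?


Max = 50
Replace root with last, heapify down
Resulting heap: [33, 8, 28, 7]


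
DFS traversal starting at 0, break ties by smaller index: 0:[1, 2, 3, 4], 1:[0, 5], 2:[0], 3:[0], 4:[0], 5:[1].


DFS stack-based: start with [0]
Visit order: [0, 1, 5, 2, 3, 4]


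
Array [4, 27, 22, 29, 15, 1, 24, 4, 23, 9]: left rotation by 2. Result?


Left rotate by 2: [22, 29, 15, 1, 24, 4, 23, 9, 4, 27]


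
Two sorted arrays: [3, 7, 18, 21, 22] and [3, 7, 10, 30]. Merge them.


Compare heads, take smaller each step.
Merged: [3, 3, 7, 7, 10, 18, 21, 22, 30]


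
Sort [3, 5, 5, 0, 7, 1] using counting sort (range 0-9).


Count array: [1, 1, 0, 1, 0, 2, 0, 1, 0, 0]
Reconstruct: [0, 1, 3, 5, 5, 7]


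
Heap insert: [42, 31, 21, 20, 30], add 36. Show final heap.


Append 36: [42, 31, 21, 20, 30, 36]
Bubble up: swap idx 5(36) with idx 2(21)
Result: [42, 31, 36, 20, 30, 21]


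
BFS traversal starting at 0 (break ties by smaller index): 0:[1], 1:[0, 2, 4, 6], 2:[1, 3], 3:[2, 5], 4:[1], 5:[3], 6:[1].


BFS queue: start with [0]
Visit order: [0, 1, 2, 4, 6, 3, 5]


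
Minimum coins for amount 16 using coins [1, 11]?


dp[0]=0; dp[i]=1+min(dp[i-c] for c in coins)
...dp[11]=1, dp[12]=2, dp[13]=3, dp[14]=4, dp[15]=5, dp[16]=6
Minimum coins for 16 = 6


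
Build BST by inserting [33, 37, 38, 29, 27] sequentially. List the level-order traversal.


Root = 33; build tree by BST insertion.
Level-Order traversal: [33, 29, 37, 27, 38]


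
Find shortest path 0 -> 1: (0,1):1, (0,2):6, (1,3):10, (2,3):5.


Dijkstra from 0:
Distances: {0: 0, 1: 1, 2: 6, 3: 11}
Shortest distance to 1 = 1, path = [0, 1]


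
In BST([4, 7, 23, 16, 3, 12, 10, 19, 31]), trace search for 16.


BST root = 4
Search for 16: compare at each node
Path: [4, 7, 23, 16]


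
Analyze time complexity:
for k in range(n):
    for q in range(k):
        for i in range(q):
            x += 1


Per nesting level: O(n) * O(n) [triangular over k] * O(n) [triangular over q] = O(n^3)
Complexity: O(n^3)


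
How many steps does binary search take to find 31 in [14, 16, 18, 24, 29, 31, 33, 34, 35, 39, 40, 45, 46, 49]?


Search for 31:
[0,13] mid=6 arr[6]=33
[0,5] mid=2 arr[2]=18
[3,5] mid=4 arr[4]=29
[5,5] mid=5 arr[5]=31
Total: 4 comparisons


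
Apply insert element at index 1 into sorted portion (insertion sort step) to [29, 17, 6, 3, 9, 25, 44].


After one pass: [17, 29, 6, 3, 9, 25, 44]


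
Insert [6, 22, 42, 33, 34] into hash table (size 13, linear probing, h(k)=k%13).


Insertions: 6->slot 6; 22->slot 9; 42->slot 3; 33->slot 7; 34->slot 8
Table: [None, None, None, 42, None, None, 6, 33, 34, 22, None, None, None]


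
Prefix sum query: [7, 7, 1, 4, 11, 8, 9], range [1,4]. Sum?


Prefix sums: [0, 7, 14, 15, 19, 30, 38, 47]
Sum[1..4] = prefix[5] - prefix[1] = 30 - 7 = 23


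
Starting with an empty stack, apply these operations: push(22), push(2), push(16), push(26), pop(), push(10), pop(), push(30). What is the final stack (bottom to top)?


push(22) -> [22]
push(2) -> [22, 2]
push(16) -> [22, 2, 16]
push(26) -> [22, 2, 16, 26]
pop() returns 26 -> [22, 2, 16]
push(10) -> [22, 2, 16, 10]
pop() returns 10 -> [22, 2, 16]
push(30) -> [22, 2, 16, 30]
Final stack (bottom to top): [22, 2, 16, 30]


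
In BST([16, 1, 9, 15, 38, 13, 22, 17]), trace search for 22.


BST root = 16
Search for 22: compare at each node
Path: [16, 38, 22]


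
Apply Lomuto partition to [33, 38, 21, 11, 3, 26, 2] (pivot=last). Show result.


Elements <= 2 go left of pivot.
Result: [2, 38, 21, 11, 3, 26, 33], pivot at index 0


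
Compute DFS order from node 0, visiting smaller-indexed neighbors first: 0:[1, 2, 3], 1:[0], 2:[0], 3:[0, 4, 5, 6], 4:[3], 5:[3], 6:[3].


DFS stack-based: start with [0]
Visit order: [0, 1, 2, 3, 4, 5, 6]


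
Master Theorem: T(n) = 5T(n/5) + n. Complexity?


a=5, b=5, c=1. log_5(5)=1 = c=1. Case 2: O(n^c log n) = O(n log n)
Complexity: O(n log n)


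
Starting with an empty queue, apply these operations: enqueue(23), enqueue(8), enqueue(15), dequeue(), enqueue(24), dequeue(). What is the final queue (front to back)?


enqueue(23) -> [23]
enqueue(8) -> [23, 8]
enqueue(15) -> [23, 8, 15]
dequeue() returns 23 -> [8, 15]
enqueue(24) -> [8, 15, 24]
dequeue() returns 8 -> [15, 24]
Final queue (front to back): [15, 24]


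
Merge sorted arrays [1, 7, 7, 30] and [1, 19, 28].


Compare heads, take smaller each step.
Merged: [1, 1, 7, 7, 19, 28, 30]


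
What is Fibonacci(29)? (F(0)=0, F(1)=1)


F(n)=F(n-1)+F(n-2)
...F(27)=196418, F(28)=317811, F(29)=514229


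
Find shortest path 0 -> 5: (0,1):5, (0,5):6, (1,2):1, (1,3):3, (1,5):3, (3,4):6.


Dijkstra from 0:
Distances: {0: 0, 1: 5, 2: 6, 3: 8, 4: 14, 5: 6}
Shortest distance to 5 = 6, path = [0, 5]


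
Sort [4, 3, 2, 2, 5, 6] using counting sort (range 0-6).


Count array: [0, 0, 2, 1, 1, 1, 1]
Reconstruct: [2, 2, 3, 4, 5, 6]


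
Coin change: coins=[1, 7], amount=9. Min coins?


dp[0]=0; dp[i]=1+min(dp[i-c] for c in coins)
...dp[4]=4, dp[5]=5, dp[6]=6, dp[7]=1, dp[8]=2, dp[9]=3
Minimum coins for 9 = 3


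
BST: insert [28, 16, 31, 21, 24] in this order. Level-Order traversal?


Root = 28; build tree by BST insertion.
Level-Order traversal: [28, 16, 31, 21, 24]


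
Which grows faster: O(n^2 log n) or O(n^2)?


quadratic grows slower than n^2 log n
O(n^2) is asymptotically smaller; O(n^2 log n) grows faster


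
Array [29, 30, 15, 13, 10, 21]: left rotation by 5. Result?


Left rotate by 5: [21, 29, 30, 15, 13, 10]


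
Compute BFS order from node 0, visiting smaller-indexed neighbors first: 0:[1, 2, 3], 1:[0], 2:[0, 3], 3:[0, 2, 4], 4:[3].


BFS queue: start with [0]
Visit order: [0, 1, 2, 3, 4]


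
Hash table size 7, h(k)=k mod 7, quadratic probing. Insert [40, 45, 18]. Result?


Insertions: 40->slot 5; 45->slot 3; 18->slot 4
Table: [None, None, None, 45, 18, 40, None]


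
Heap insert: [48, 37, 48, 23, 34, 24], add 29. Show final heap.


Append 29: [48, 37, 48, 23, 34, 24, 29]
Bubble up: no swaps needed
Result: [48, 37, 48, 23, 34, 24, 29]


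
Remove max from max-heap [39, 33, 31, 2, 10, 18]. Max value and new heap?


Max = 39
Replace root with last, heapify down
Resulting heap: [33, 18, 31, 2, 10]


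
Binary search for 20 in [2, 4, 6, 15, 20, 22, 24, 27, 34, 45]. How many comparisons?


Search for 20:
[0,9] mid=4 arr[4]=20
Total: 1 comparisons


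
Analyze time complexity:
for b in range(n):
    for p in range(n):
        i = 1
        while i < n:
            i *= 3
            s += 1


Per nesting level: O(n) * O(n) * O(log n) = O(n^2 log n)
Complexity: O(n^2 log n)


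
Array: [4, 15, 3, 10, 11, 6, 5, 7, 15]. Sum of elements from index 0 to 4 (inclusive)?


Prefix sums: [0, 4, 19, 22, 32, 43, 49, 54, 61, 76]
Sum[0..4] = prefix[5] - prefix[0] = 43 - 0 = 43


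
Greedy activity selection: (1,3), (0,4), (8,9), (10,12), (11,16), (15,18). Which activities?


Greedy: pick earliest-ending, then skip overlaps.
Selected (4 activities): [(1, 3), (8, 9), (10, 12), (15, 18)]


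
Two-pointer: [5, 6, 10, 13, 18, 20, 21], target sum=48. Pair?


Two pointers: lo=0, hi=6
No pair sums to 48


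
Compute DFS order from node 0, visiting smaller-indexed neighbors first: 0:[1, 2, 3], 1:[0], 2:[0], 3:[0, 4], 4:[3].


DFS stack-based: start with [0]
Visit order: [0, 1, 2, 3, 4]


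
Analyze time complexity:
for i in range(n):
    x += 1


Per nesting level: O(n) = O(n)
Complexity: O(n)


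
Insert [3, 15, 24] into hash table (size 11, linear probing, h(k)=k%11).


Insertions: 3->slot 3; 15->slot 4; 24->slot 2
Table: [None, None, 24, 3, 15, None, None, None, None, None, None]


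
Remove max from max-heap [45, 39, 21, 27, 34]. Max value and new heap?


Max = 45
Replace root with last, heapify down
Resulting heap: [39, 34, 21, 27]


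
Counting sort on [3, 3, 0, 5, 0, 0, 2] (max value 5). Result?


Count array: [3, 0, 1, 2, 0, 1]
Reconstruct: [0, 0, 0, 2, 3, 3, 5]


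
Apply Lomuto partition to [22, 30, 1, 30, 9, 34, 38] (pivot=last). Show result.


Elements <= 38 go left of pivot.
Result: [22, 30, 1, 30, 9, 34, 38], pivot at index 6


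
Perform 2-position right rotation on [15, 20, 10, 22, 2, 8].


Right rotate by 2: [2, 8, 15, 20, 10, 22]


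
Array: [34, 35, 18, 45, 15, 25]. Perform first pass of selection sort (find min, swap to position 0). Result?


After one pass: [15, 35, 18, 45, 34, 25]


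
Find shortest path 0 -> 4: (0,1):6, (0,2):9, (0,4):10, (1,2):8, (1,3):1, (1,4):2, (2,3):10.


Dijkstra from 0:
Distances: {0: 0, 1: 6, 2: 9, 3: 7, 4: 8}
Shortest distance to 4 = 8, path = [0, 1, 4]


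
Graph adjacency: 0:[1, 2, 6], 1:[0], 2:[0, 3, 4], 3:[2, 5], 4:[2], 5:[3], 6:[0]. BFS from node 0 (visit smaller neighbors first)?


BFS queue: start with [0]
Visit order: [0, 1, 2, 6, 3, 4, 5]


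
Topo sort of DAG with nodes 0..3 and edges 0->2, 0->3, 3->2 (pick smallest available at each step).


Kahn's algorithm, process smallest node first
Order: [0, 1, 3, 2]


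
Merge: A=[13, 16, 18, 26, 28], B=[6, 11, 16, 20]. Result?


Compare heads, take smaller each step.
Merged: [6, 11, 13, 16, 16, 18, 20, 26, 28]


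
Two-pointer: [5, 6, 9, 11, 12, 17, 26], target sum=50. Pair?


Two pointers: lo=0, hi=6
No pair sums to 50


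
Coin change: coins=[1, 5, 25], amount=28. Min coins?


dp[0]=0; dp[i]=1+min(dp[i-c] for c in coins)
...dp[23]=7, dp[24]=8, dp[25]=1, dp[26]=2, dp[27]=3, dp[28]=4
Minimum coins for 28 = 4


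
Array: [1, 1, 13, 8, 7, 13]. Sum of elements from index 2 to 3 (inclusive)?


Prefix sums: [0, 1, 2, 15, 23, 30, 43]
Sum[2..3] = prefix[4] - prefix[2] = 23 - 2 = 21


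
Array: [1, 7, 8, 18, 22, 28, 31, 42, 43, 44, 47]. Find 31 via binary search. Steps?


Search for 31:
[0,10] mid=5 arr[5]=28
[6,10] mid=8 arr[8]=43
[6,7] mid=6 arr[6]=31
Total: 3 comparisons


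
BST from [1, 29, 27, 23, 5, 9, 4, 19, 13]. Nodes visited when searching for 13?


BST root = 1
Search for 13: compare at each node
Path: [1, 29, 27, 23, 5, 9, 19, 13]


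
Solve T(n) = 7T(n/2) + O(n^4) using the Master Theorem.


a=7, b=2, c=4. log_2(7)=2.807 < c=4. Case 3: O(n^c) = O(n^4)
Complexity: O(n^4)


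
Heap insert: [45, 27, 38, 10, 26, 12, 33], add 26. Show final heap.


Append 26: [45, 27, 38, 10, 26, 12, 33, 26]
Bubble up: swap idx 7(26) with idx 3(10)
Result: [45, 27, 38, 26, 26, 12, 33, 10]


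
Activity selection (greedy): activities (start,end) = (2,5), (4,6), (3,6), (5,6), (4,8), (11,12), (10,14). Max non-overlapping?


Greedy: pick earliest-ending, then skip overlaps.
Selected (3 activities): [(2, 5), (5, 6), (11, 12)]


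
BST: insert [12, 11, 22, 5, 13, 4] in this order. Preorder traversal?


Root = 12; build tree by BST insertion.
Preorder traversal: [12, 11, 5, 4, 22, 13]


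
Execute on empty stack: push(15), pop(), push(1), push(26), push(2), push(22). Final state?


push(15) -> [15]
pop() returns 15 -> []
push(1) -> [1]
push(26) -> [1, 26]
push(2) -> [1, 26, 2]
push(22) -> [1, 26, 2, 22]
Final stack (bottom to top): [1, 26, 2, 22]


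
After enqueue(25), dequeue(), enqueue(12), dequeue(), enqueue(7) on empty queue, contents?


enqueue(25) -> [25]
dequeue() returns 25 -> []
enqueue(12) -> [12]
dequeue() returns 12 -> []
enqueue(7) -> [7]
Final queue (front to back): [7]


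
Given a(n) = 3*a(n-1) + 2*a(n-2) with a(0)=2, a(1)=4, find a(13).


Build bottom-up:
...a(11)=1453256, a(12)=5175848, a(13)=3*5175848+2*1453256=18434056


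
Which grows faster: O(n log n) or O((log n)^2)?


polylogarithmic grows slower than linearithmic
O((log n)^2) is asymptotically smaller; O(n log n) grows faster


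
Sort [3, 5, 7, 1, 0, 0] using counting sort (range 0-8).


Count array: [2, 1, 0, 1, 0, 1, 0, 1, 0]
Reconstruct: [0, 0, 1, 3, 5, 7]


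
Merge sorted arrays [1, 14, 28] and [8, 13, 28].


Compare heads, take smaller each step.
Merged: [1, 8, 13, 14, 28, 28]


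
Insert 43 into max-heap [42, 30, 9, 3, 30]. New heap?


Append 43: [42, 30, 9, 3, 30, 43]
Bubble up: swap idx 5(43) with idx 2(9); swap idx 2(43) with idx 0(42)
Result: [43, 30, 42, 3, 30, 9]


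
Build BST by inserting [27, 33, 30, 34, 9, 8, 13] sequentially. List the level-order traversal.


Root = 27; build tree by BST insertion.
Level-Order traversal: [27, 9, 33, 8, 13, 30, 34]


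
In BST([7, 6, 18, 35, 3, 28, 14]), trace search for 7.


BST root = 7
Search for 7: compare at each node
Path: [7]


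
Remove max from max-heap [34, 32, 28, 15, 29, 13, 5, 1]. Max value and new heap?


Max = 34
Replace root with last, heapify down
Resulting heap: [32, 29, 28, 15, 1, 13, 5]


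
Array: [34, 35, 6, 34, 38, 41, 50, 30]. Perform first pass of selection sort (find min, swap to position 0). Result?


After one pass: [6, 35, 34, 34, 38, 41, 50, 30]


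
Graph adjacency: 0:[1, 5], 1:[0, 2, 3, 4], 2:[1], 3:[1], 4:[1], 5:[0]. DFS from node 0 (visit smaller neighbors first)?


DFS stack-based: start with [0]
Visit order: [0, 1, 2, 3, 4, 5]


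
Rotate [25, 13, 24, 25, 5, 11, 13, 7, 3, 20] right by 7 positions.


Right rotate by 7: [25, 5, 11, 13, 7, 3, 20, 25, 13, 24]


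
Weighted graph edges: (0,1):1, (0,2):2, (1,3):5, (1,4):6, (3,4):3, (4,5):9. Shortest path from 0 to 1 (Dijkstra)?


Dijkstra from 0:
Distances: {0: 0, 1: 1, 2: 2, 3: 6, 4: 7, 5: 16}
Shortest distance to 1 = 1, path = [0, 1]


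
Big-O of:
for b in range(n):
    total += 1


Per nesting level: O(n) = O(n)
Complexity: O(n)


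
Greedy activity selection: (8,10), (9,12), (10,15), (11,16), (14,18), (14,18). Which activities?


Greedy: pick earliest-ending, then skip overlaps.
Selected (2 activities): [(8, 10), (10, 15)]


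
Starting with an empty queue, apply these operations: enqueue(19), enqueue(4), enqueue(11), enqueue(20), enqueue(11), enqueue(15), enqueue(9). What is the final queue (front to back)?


enqueue(19) -> [19]
enqueue(4) -> [19, 4]
enqueue(11) -> [19, 4, 11]
enqueue(20) -> [19, 4, 11, 20]
enqueue(11) -> [19, 4, 11, 20, 11]
enqueue(15) -> [19, 4, 11, 20, 11, 15]
enqueue(9) -> [19, 4, 11, 20, 11, 15, 9]
Final queue (front to back): [19, 4, 11, 20, 11, 15, 9]


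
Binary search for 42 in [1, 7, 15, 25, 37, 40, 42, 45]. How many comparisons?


Search for 42:
[0,7] mid=3 arr[3]=25
[4,7] mid=5 arr[5]=40
[6,7] mid=6 arr[6]=42
Total: 3 comparisons


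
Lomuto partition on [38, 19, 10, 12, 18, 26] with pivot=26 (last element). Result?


Elements <= 26 go left of pivot.
Result: [19, 10, 12, 18, 26, 38], pivot at index 4


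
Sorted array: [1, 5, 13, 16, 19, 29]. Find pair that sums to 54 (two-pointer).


Two pointers: lo=0, hi=5
No pair sums to 54


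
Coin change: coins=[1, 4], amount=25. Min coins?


dp[0]=0; dp[i]=1+min(dp[i-c] for c in coins)
...dp[20]=5, dp[21]=6, dp[22]=7, dp[23]=8, dp[24]=6, dp[25]=7
Minimum coins for 25 = 7


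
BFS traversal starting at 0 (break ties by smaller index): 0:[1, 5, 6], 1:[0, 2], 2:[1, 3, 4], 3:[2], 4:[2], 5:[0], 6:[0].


BFS queue: start with [0]
Visit order: [0, 1, 5, 6, 2, 3, 4]


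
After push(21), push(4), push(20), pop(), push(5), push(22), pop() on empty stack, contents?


push(21) -> [21]
push(4) -> [21, 4]
push(20) -> [21, 4, 20]
pop() returns 20 -> [21, 4]
push(5) -> [21, 4, 5]
push(22) -> [21, 4, 5, 22]
pop() returns 22 -> [21, 4, 5]
Final stack (bottom to top): [21, 4, 5]


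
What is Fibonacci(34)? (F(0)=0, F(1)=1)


F(n)=F(n-1)+F(n-2)
...F(32)=2178309, F(33)=3524578, F(34)=5702887


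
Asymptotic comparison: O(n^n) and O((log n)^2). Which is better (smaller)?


polylogarithmic grows slower than n^n
O((log n)^2) is asymptotically smaller; O(n^n) grows faster


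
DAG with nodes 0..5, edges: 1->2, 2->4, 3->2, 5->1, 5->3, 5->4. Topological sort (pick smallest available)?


Kahn's algorithm, process smallest node first
Order: [0, 5, 1, 3, 2, 4]


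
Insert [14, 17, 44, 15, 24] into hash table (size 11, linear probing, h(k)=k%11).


Insertions: 14->slot 3; 17->slot 6; 44->slot 0; 15->slot 4; 24->slot 2
Table: [44, None, 24, 14, 15, None, 17, None, None, None, None]


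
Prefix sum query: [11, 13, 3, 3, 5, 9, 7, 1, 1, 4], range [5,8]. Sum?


Prefix sums: [0, 11, 24, 27, 30, 35, 44, 51, 52, 53, 57]
Sum[5..8] = prefix[9] - prefix[5] = 53 - 35 = 18


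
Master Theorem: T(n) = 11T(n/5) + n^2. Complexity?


a=11, b=5, c=2. log_5(11)=1.490 < c=2. Case 3: O(n^c) = O(n^2)
Complexity: O(n^2)


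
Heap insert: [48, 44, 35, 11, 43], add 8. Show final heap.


Append 8: [48, 44, 35, 11, 43, 8]
Bubble up: no swaps needed
Result: [48, 44, 35, 11, 43, 8]


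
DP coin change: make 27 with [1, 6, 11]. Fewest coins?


dp[0]=0; dp[i]=1+min(dp[i-c] for c in coins)
...dp[22]=2, dp[23]=3, dp[24]=4, dp[25]=5, dp[26]=6, dp[27]=7
Minimum coins for 27 = 7


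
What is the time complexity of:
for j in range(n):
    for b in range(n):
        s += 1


Per nesting level: O(n) * O(n) = O(n^2)
Complexity: O(n^2)


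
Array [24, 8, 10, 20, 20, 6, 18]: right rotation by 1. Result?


Right rotate by 1: [18, 24, 8, 10, 20, 20, 6]


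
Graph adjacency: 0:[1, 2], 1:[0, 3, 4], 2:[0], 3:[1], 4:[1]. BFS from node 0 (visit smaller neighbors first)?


BFS queue: start with [0]
Visit order: [0, 1, 2, 3, 4]


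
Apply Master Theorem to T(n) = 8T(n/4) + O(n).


a=8, b=4, c=1. log_4(8)=1.5 > c=1. Case 1: O(n^log_b(a)) = O(n^1.500)
Complexity: O(n^1.500)


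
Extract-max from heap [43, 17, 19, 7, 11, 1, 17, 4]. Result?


Max = 43
Replace root with last, heapify down
Resulting heap: [19, 17, 17, 7, 11, 1, 4]


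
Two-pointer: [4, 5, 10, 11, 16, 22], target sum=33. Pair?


Two pointers: lo=0, hi=5
Found pair: (11, 22) summing to 33


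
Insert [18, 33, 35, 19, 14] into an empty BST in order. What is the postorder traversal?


Root = 18; build tree by BST insertion.
Postorder traversal: [14, 19, 35, 33, 18]


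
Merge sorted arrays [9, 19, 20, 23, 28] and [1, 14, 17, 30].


Compare heads, take smaller each step.
Merged: [1, 9, 14, 17, 19, 20, 23, 28, 30]


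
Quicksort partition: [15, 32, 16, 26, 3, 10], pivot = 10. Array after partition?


Elements <= 10 go left of pivot.
Result: [3, 10, 16, 26, 15, 32], pivot at index 1


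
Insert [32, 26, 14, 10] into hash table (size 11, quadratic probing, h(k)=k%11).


Insertions: 32->slot 10; 26->slot 4; 14->slot 3; 10->slot 0
Table: [10, None, None, 14, 26, None, None, None, None, None, 32]


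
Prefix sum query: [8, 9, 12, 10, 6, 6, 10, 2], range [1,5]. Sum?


Prefix sums: [0, 8, 17, 29, 39, 45, 51, 61, 63]
Sum[1..5] = prefix[6] - prefix[1] = 51 - 8 = 43


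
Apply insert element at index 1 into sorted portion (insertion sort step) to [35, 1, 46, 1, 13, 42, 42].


After one pass: [1, 35, 46, 1, 13, 42, 42]


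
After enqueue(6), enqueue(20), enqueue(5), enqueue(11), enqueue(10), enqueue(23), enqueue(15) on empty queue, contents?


enqueue(6) -> [6]
enqueue(20) -> [6, 20]
enqueue(5) -> [6, 20, 5]
enqueue(11) -> [6, 20, 5, 11]
enqueue(10) -> [6, 20, 5, 11, 10]
enqueue(23) -> [6, 20, 5, 11, 10, 23]
enqueue(15) -> [6, 20, 5, 11, 10, 23, 15]
Final queue (front to back): [6, 20, 5, 11, 10, 23, 15]


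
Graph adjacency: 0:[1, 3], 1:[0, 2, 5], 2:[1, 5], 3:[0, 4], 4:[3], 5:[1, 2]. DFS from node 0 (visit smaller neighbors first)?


DFS stack-based: start with [0]
Visit order: [0, 1, 2, 5, 3, 4]


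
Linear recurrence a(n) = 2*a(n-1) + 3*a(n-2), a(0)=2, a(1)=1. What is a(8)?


Build bottom-up:
...a(6)=548, a(7)=1639, a(8)=2*1639+3*548=4922


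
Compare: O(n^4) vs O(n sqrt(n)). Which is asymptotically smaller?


n^1.5 grows slower than quartic
O(n sqrt(n)) is asymptotically smaller; O(n^4) grows faster


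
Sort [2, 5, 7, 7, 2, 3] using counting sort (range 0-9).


Count array: [0, 0, 2, 1, 0, 1, 0, 2, 0, 0]
Reconstruct: [2, 2, 3, 5, 7, 7]


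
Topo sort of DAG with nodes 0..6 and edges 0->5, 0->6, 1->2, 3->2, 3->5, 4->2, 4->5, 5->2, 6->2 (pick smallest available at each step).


Kahn's algorithm, process smallest node first
Order: [0, 1, 3, 4, 5, 6, 2]


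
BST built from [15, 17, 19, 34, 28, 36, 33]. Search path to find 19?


BST root = 15
Search for 19: compare at each node
Path: [15, 17, 19]


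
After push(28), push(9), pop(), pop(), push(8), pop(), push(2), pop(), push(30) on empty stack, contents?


push(28) -> [28]
push(9) -> [28, 9]
pop() returns 9 -> [28]
pop() returns 28 -> []
push(8) -> [8]
pop() returns 8 -> []
push(2) -> [2]
pop() returns 2 -> []
push(30) -> [30]
Final stack (bottom to top): [30]


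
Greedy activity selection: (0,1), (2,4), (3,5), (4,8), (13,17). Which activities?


Greedy: pick earliest-ending, then skip overlaps.
Selected (4 activities): [(0, 1), (2, 4), (4, 8), (13, 17)]


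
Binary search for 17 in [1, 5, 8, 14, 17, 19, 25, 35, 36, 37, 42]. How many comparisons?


Search for 17:
[0,10] mid=5 arr[5]=19
[0,4] mid=2 arr[2]=8
[3,4] mid=3 arr[3]=14
[4,4] mid=4 arr[4]=17
Total: 4 comparisons


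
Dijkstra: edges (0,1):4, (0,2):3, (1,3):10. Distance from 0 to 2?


Dijkstra from 0:
Distances: {0: 0, 1: 4, 2: 3, 3: 14}
Shortest distance to 2 = 3, path = [0, 2]


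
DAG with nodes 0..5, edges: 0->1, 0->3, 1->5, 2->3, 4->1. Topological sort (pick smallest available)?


Kahn's algorithm, process smallest node first
Order: [0, 2, 3, 4, 1, 5]


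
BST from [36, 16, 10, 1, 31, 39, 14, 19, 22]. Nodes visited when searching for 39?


BST root = 36
Search for 39: compare at each node
Path: [36, 39]


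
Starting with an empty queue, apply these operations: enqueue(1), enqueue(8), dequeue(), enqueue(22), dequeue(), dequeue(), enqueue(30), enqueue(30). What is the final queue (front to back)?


enqueue(1) -> [1]
enqueue(8) -> [1, 8]
dequeue() returns 1 -> [8]
enqueue(22) -> [8, 22]
dequeue() returns 8 -> [22]
dequeue() returns 22 -> []
enqueue(30) -> [30]
enqueue(30) -> [30, 30]
Final queue (front to back): [30, 30]


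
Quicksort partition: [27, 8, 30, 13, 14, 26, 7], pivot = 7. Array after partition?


Elements <= 7 go left of pivot.
Result: [7, 8, 30, 13, 14, 26, 27], pivot at index 0


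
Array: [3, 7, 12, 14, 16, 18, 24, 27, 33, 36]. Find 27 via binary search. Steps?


Search for 27:
[0,9] mid=4 arr[4]=16
[5,9] mid=7 arr[7]=27
Total: 2 comparisons


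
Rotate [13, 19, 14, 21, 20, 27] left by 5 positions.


Left rotate by 5: [27, 13, 19, 14, 21, 20]


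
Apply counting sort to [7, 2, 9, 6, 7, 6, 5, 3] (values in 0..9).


Count array: [0, 0, 1, 1, 0, 1, 2, 2, 0, 1]
Reconstruct: [2, 3, 5, 6, 6, 7, 7, 9]


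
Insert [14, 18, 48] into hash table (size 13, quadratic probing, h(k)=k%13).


Insertions: 14->slot 1; 18->slot 5; 48->slot 9
Table: [None, 14, None, None, None, 18, None, None, None, 48, None, None, None]


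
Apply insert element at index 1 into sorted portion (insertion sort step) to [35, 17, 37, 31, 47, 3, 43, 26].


After one pass: [17, 35, 37, 31, 47, 3, 43, 26]


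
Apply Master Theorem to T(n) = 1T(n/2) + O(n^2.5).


a=1, b=2, c=2.5. log_2(1)=0 < c=2.5. Case 3: O(n^c) = O(n^2.500)
Complexity: O(n^2.500)


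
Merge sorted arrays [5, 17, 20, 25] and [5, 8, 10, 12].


Compare heads, take smaller each step.
Merged: [5, 5, 8, 10, 12, 17, 20, 25]


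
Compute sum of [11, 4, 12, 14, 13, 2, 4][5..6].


Prefix sums: [0, 11, 15, 27, 41, 54, 56, 60]
Sum[5..6] = prefix[7] - prefix[5] = 60 - 54 = 6


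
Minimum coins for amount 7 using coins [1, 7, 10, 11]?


dp[0]=0; dp[i]=1+min(dp[i-c] for c in coins)
...dp[2]=2, dp[3]=3, dp[4]=4, dp[5]=5, dp[6]=6, dp[7]=1
Minimum coins for 7 = 1


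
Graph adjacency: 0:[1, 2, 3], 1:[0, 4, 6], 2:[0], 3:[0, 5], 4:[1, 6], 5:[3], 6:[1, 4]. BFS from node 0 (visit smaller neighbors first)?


BFS queue: start with [0]
Visit order: [0, 1, 2, 3, 4, 6, 5]


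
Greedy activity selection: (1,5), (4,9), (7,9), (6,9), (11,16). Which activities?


Greedy: pick earliest-ending, then skip overlaps.
Selected (3 activities): [(1, 5), (7, 9), (11, 16)]


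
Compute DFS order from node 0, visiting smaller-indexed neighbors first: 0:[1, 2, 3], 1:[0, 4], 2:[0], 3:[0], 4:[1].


DFS stack-based: start with [0]
Visit order: [0, 1, 4, 2, 3]


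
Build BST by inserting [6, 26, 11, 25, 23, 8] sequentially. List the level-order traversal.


Root = 6; build tree by BST insertion.
Level-Order traversal: [6, 26, 11, 8, 25, 23]


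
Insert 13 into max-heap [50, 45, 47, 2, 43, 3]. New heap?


Append 13: [50, 45, 47, 2, 43, 3, 13]
Bubble up: no swaps needed
Result: [50, 45, 47, 2, 43, 3, 13]


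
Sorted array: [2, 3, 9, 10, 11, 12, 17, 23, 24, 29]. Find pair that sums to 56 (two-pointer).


Two pointers: lo=0, hi=9
No pair sums to 56


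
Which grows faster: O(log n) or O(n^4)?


logarithmic grows slower than quartic
O(log n) is asymptotically smaller; O(n^4) grows faster


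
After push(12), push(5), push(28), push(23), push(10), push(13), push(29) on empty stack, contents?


push(12) -> [12]
push(5) -> [12, 5]
push(28) -> [12, 5, 28]
push(23) -> [12, 5, 28, 23]
push(10) -> [12, 5, 28, 23, 10]
push(13) -> [12, 5, 28, 23, 10, 13]
push(29) -> [12, 5, 28, 23, 10, 13, 29]
Final stack (bottom to top): [12, 5, 28, 23, 10, 13, 29]


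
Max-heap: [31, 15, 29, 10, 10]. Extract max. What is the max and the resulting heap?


Max = 31
Replace root with last, heapify down
Resulting heap: [29, 15, 10, 10]


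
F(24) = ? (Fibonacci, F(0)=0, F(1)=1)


F(n)=F(n-1)+F(n-2)
...F(22)=17711, F(23)=28657, F(24)=46368


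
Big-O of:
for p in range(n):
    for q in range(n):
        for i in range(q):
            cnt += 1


Per nesting level: O(n) * O(n) * O(n) [triangular over q] = O(n^3)
Complexity: O(n^3)


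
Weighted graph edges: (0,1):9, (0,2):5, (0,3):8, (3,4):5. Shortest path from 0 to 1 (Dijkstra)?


Dijkstra from 0:
Distances: {0: 0, 1: 9, 2: 5, 3: 8, 4: 13}
Shortest distance to 1 = 9, path = [0, 1]


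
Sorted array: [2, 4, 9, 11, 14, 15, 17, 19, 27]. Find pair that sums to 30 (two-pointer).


Two pointers: lo=0, hi=8
Found pair: (11, 19) summing to 30


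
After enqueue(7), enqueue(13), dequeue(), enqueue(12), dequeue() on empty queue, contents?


enqueue(7) -> [7]
enqueue(13) -> [7, 13]
dequeue() returns 7 -> [13]
enqueue(12) -> [13, 12]
dequeue() returns 13 -> [12]
Final queue (front to back): [12]


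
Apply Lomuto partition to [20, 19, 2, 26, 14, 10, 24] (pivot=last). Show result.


Elements <= 24 go left of pivot.
Result: [20, 19, 2, 14, 10, 24, 26], pivot at index 5


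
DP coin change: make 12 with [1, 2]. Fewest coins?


dp[0]=0; dp[i]=1+min(dp[i-c] for c in coins)
...dp[7]=4, dp[8]=4, dp[9]=5, dp[10]=5, dp[11]=6, dp[12]=6
Minimum coins for 12 = 6


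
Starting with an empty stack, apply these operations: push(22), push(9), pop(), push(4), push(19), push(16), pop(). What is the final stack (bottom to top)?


push(22) -> [22]
push(9) -> [22, 9]
pop() returns 9 -> [22]
push(4) -> [22, 4]
push(19) -> [22, 4, 19]
push(16) -> [22, 4, 19, 16]
pop() returns 16 -> [22, 4, 19]
Final stack (bottom to top): [22, 4, 19]


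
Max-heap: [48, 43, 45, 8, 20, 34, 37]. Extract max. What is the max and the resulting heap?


Max = 48
Replace root with last, heapify down
Resulting heap: [45, 43, 37, 8, 20, 34]


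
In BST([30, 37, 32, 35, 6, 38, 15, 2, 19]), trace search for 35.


BST root = 30
Search for 35: compare at each node
Path: [30, 37, 32, 35]


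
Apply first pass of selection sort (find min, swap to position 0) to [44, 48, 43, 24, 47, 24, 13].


After one pass: [13, 48, 43, 24, 47, 24, 44]


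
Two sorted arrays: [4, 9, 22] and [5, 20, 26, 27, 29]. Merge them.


Compare heads, take smaller each step.
Merged: [4, 5, 9, 20, 22, 26, 27, 29]


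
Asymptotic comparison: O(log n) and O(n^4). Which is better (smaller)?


logarithmic grows slower than quartic
O(log n) is asymptotically smaller; O(n^4) grows faster


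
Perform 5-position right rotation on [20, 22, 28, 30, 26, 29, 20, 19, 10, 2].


Right rotate by 5: [29, 20, 19, 10, 2, 20, 22, 28, 30, 26]


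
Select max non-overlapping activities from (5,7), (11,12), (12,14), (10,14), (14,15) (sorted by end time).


Greedy: pick earliest-ending, then skip overlaps.
Selected (4 activities): [(5, 7), (11, 12), (12, 14), (14, 15)]


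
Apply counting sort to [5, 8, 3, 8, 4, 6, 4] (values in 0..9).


Count array: [0, 0, 0, 1, 2, 1, 1, 0, 2, 0]
Reconstruct: [3, 4, 4, 5, 6, 8, 8]


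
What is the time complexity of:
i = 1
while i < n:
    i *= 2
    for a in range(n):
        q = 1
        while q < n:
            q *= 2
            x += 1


Per nesting level: O(log n) * O(n) * O(log n) = O(n (log n)^2)
Complexity: O(n (log n)^2)


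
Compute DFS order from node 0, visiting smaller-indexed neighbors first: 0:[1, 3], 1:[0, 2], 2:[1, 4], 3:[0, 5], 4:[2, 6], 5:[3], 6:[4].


DFS stack-based: start with [0]
Visit order: [0, 1, 2, 4, 6, 3, 5]


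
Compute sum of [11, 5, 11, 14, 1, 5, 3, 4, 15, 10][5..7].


Prefix sums: [0, 11, 16, 27, 41, 42, 47, 50, 54, 69, 79]
Sum[5..7] = prefix[8] - prefix[5] = 54 - 42 = 12


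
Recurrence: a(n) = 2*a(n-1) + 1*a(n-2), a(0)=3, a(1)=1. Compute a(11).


Build bottom-up:
...a(9)=2209, a(10)=5333, a(11)=2*5333+1*2209=12875


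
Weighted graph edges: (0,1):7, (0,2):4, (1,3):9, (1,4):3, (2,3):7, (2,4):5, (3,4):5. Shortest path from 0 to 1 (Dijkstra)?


Dijkstra from 0:
Distances: {0: 0, 1: 7, 2: 4, 3: 11, 4: 9}
Shortest distance to 1 = 7, path = [0, 1]
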